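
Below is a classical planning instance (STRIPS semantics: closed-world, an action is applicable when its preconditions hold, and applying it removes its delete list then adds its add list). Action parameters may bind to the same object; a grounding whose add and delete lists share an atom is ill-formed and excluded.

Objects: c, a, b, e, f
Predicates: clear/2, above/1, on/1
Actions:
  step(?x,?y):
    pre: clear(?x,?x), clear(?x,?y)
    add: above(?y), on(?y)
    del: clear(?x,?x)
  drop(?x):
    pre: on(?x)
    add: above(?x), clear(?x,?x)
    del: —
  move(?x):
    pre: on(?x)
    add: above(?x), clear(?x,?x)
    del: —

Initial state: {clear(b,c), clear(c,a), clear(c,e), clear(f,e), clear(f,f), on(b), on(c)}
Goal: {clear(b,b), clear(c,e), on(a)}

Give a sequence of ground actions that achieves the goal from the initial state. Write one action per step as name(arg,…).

drop(c); step(c,a); drop(b)

1. drop(c)  →  {above(c), clear(b,c), clear(c,a), clear(c,c), clear(c,e), clear(f,e), clear(f,f), on(b), on(c)}
2. step(c,a)  →  {above(a), above(c), clear(b,c), clear(c,a), clear(c,e), clear(f,e), clear(f,f), on(a), on(b), on(c)}
3. drop(b)  →  {above(a), above(b), above(c), clear(b,b), clear(b,c), clear(c,a), clear(c,e), clear(f,e), clear(f,f), on(a), on(b), on(c)}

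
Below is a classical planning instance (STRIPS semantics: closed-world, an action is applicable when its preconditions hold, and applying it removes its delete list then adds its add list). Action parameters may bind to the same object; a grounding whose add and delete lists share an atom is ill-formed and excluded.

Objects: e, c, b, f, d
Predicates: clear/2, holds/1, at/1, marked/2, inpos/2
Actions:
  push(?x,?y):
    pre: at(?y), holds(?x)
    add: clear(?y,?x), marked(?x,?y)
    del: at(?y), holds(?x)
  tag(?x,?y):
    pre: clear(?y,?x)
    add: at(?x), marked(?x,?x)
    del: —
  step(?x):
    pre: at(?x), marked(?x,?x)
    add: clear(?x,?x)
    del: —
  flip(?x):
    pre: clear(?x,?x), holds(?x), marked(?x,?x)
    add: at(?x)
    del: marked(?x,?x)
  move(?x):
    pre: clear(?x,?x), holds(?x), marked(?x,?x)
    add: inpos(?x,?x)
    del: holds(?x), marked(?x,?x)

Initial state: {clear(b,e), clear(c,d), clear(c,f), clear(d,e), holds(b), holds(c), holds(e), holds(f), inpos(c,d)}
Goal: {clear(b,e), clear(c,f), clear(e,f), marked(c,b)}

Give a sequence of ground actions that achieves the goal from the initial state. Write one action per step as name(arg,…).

tag(e,b); push(b,e); tag(e,b); push(f,e); tag(b,e); push(c,b)

1. tag(e,b)  →  {at(e), clear(b,e), clear(c,d), clear(c,f), clear(d,e), holds(b), holds(c), holds(e), holds(f), inpos(c,d), marked(e,e)}
2. push(b,e)  →  {clear(b,e), clear(c,d), clear(c,f), clear(d,e), clear(e,b), holds(c), holds(e), holds(f), inpos(c,d), marked(b,e), marked(e,e)}
3. tag(e,b)  →  {at(e), clear(b,e), clear(c,d), clear(c,f), clear(d,e), clear(e,b), holds(c), holds(e), holds(f), inpos(c,d), marked(b,e), marked(e,e)}
4. push(f,e)  →  {clear(b,e), clear(c,d), clear(c,f), clear(d,e), clear(e,b), clear(e,f), holds(c), holds(e), inpos(c,d), marked(b,e), marked(e,e), marked(f,e)}
5. tag(b,e)  →  {at(b), clear(b,e), clear(c,d), clear(c,f), clear(d,e), clear(e,b), clear(e,f), holds(c), holds(e), inpos(c,d), marked(b,b), marked(b,e), marked(e,e), marked(f,e)}
6. push(c,b)  →  {clear(b,c), clear(b,e), clear(c,d), clear(c,f), clear(d,e), clear(e,b), clear(e,f), holds(e), inpos(c,d), marked(b,b), marked(b,e), marked(c,b), marked(e,e), marked(f,e)}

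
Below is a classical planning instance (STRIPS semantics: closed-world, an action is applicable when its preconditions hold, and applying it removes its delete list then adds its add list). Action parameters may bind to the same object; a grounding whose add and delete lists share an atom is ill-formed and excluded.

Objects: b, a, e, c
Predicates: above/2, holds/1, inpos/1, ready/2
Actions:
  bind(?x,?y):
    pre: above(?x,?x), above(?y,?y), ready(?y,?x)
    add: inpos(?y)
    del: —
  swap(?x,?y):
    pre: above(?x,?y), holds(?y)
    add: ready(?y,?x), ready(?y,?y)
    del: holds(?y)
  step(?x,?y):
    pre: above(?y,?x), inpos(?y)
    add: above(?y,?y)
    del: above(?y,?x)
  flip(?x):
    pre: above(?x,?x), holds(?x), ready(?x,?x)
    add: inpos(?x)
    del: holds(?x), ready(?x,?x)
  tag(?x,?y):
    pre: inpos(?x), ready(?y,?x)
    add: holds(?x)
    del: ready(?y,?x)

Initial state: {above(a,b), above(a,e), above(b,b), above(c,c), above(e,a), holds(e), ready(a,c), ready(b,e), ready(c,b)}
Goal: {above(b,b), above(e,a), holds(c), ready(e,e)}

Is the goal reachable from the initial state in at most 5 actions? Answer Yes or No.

Yes

1. bind(b,c)  →  {above(a,b), above(a,e), above(b,b), above(c,c), above(e,a), holds(e), inpos(c), ready(a,c), ready(b,e), ready(c,b)}
2. swap(a,e)  →  {above(a,b), above(a,e), above(b,b), above(c,c), above(e,a), inpos(c), ready(a,c), ready(b,e), ready(c,b), ready(e,a), ready(e,e)}
3. tag(c,a)  →  {above(a,b), above(a,e), above(b,b), above(c,c), above(e,a), holds(c), inpos(c), ready(b,e), ready(c,b), ready(e,a), ready(e,e)}
optimal plan length = 3; 3 ≤ 5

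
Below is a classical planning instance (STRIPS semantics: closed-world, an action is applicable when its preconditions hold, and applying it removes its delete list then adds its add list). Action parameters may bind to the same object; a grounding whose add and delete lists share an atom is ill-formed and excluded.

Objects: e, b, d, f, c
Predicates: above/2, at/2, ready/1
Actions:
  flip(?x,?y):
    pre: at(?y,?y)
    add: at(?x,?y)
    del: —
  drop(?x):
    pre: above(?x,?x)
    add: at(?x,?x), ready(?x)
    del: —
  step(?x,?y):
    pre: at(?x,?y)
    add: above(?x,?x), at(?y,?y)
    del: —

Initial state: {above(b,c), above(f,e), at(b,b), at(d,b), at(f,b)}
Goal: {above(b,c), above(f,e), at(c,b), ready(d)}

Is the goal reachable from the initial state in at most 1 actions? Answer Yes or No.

No

1. flip(c,b)  →  {above(b,c), above(f,e), at(b,b), at(c,b), at(d,b), at(f,b)}
2. step(d,b)  →  {above(b,c), above(d,d), above(f,e), at(b,b), at(c,b), at(d,b), at(f,b)}
3. drop(d)  →  {above(b,c), above(d,d), above(f,e), at(b,b), at(c,b), at(d,b), at(d,d), at(f,b), ready(d)}
optimal plan length = 3; 3 > 1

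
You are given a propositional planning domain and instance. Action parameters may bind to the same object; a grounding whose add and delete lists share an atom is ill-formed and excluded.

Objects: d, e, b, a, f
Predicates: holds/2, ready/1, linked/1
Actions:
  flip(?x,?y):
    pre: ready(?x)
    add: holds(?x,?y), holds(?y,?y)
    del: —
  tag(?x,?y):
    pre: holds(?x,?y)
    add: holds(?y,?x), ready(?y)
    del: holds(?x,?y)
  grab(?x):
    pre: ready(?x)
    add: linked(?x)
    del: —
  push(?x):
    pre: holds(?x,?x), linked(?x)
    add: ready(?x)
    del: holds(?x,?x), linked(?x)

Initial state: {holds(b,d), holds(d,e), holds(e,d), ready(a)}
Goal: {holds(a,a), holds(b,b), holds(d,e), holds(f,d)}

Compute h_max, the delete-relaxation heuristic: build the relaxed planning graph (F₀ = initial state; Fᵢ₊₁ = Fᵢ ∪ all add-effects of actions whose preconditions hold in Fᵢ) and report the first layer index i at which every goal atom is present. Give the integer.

3

F0 = init (4 atoms)
F1 = F0 ∪ {holds(a,a), holds(a,b), holds(a,d), holds(a,e), holds(a,f), holds(b,b), holds(d,b), holds(d,d), holds(e,e), holds(f,f), linked(a), ready(d), ready(e)}  (17 atoms)
F2 = F1 ∪ {holds(b,a), holds(d,a), holds(d,f), holds(e,a), holds(e,b), holds(e,f), holds(f,a), linked(d), linked(e), ready(b), ready(f)}  (28 atoms)
F3 = F2 ∪ {holds(b,e), holds(b,f), holds(f,b), holds(f,d), holds(f,e), linked(b), linked(f)}  (35 atoms)
goal ⊆ F3  ⇒  h_max = 3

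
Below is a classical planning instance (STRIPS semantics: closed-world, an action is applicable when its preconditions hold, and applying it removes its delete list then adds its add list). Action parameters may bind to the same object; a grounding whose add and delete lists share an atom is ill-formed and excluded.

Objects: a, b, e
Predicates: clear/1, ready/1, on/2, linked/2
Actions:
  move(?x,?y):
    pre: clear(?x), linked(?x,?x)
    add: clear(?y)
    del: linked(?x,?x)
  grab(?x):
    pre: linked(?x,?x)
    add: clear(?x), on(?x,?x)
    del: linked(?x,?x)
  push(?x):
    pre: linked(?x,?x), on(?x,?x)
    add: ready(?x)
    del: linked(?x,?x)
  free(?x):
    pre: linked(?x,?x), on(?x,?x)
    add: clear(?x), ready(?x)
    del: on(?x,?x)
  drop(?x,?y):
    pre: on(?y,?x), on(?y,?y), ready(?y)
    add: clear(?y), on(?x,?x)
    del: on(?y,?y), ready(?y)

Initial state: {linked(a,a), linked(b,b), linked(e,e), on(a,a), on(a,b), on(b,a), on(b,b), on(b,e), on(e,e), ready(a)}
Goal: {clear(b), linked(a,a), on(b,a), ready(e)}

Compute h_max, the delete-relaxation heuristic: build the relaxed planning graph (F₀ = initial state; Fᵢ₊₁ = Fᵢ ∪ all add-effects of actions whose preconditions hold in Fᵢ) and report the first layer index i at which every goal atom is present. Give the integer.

1

F0 = init (10 atoms)
F1 = F0 ∪ {clear(a), clear(b), clear(e), ready(b), ready(e)}  (15 atoms)
goal ⊆ F1  ⇒  h_max = 1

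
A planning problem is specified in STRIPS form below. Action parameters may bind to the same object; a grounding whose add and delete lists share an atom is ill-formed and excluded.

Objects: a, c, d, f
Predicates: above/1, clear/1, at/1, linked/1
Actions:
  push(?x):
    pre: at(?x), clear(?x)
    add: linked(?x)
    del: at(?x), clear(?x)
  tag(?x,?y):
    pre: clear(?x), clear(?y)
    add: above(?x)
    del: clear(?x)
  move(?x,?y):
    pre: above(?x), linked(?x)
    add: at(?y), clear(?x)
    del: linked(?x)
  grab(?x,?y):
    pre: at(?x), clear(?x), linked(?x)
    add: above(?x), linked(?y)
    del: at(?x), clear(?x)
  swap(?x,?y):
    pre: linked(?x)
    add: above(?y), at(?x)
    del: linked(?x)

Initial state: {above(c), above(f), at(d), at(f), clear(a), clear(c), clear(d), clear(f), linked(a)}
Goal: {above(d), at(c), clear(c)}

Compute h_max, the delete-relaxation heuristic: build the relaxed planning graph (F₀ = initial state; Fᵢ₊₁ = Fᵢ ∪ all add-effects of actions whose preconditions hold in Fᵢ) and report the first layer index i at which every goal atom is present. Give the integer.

2

F0 = init (9 atoms)
F1 = F0 ∪ {above(a), above(d), at(a), linked(d), linked(f)}  (14 atoms)
F2 = F1 ∪ {at(c), linked(c)}  (16 atoms)
goal ⊆ F2  ⇒  h_max = 2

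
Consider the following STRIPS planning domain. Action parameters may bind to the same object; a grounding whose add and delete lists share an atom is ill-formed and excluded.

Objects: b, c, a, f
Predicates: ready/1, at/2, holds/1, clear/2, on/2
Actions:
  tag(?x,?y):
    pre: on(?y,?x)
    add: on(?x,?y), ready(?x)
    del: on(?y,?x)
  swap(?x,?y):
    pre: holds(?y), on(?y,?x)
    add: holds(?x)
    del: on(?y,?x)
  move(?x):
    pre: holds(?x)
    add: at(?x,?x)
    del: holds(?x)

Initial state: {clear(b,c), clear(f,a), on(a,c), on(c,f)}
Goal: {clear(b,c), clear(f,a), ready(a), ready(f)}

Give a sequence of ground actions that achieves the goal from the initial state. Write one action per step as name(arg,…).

1. tag(c,a)  →  {clear(b,c), clear(f,a), on(c,a), on(c,f), ready(c)}
2. tag(a,c)  →  {clear(b,c), clear(f,a), on(a,c), on(c,f), ready(a), ready(c)}
3. tag(f,c)  →  {clear(b,c), clear(f,a), on(a,c), on(f,c), ready(a), ready(c), ready(f)}

tag(c,a); tag(a,c); tag(f,c)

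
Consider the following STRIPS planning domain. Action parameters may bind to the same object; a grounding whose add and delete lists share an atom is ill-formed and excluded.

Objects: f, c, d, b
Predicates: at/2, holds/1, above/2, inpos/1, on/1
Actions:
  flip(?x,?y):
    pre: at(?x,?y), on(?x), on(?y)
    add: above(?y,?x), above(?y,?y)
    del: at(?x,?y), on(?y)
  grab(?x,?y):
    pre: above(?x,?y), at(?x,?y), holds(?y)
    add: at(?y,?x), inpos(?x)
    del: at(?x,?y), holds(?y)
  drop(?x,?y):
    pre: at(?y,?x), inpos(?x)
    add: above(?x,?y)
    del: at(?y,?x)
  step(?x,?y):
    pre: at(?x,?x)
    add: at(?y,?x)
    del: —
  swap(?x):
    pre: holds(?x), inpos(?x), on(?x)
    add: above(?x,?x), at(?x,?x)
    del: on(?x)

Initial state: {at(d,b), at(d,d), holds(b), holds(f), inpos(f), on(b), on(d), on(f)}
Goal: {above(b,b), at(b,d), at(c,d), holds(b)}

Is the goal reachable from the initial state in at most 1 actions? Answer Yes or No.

No

1. flip(d,b)  →  {above(b,b), above(b,d), at(d,d), holds(b), holds(f), inpos(f), on(d), on(f)}
2. step(d,c)  →  {above(b,b), above(b,d), at(c,d), at(d,d), holds(b), holds(f), inpos(f), on(d), on(f)}
3. step(d,b)  →  {above(b,b), above(b,d), at(b,d), at(c,d), at(d,d), holds(b), holds(f), inpos(f), on(d), on(f)}
optimal plan length = 3; 3 > 1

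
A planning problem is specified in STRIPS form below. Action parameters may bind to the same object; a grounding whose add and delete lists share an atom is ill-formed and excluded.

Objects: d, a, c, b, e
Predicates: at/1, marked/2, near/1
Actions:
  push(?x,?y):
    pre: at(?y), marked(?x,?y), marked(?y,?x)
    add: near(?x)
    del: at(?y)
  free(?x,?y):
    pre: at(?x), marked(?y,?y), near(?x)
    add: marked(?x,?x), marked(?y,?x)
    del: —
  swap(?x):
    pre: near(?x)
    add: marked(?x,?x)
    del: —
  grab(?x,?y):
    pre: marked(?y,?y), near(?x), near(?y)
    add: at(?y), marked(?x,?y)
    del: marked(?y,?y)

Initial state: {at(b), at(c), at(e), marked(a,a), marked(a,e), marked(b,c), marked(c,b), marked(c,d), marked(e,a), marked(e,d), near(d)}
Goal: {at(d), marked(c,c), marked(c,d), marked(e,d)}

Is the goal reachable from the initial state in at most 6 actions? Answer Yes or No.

Yes

1. push(c,b)  →  {at(c), at(e), marked(a,a), marked(a,e), marked(b,c), marked(c,b), marked(c,d), marked(e,a), marked(e,d), near(c), near(d)}
2. free(c,a)  →  {at(c), at(e), marked(a,a), marked(a,c), marked(a,e), marked(b,c), marked(c,b), marked(c,c), marked(c,d), marked(e,a), marked(e,d), near(c), near(d)}
3. swap(d)  →  {at(c), at(e), marked(a,a), marked(a,c), marked(a,e), marked(b,c), marked(c,b), marked(c,c), marked(c,d), marked(d,d), marked(e,a), marked(e,d), near(c), near(d)}
4. grab(c,d)  →  {at(c), at(d), at(e), marked(a,a), marked(a,c), marked(a,e), marked(b,c), marked(c,b), marked(c,c), marked(c,d), marked(e,a), marked(e,d), near(c), near(d)}
optimal plan length = 4; 4 ≤ 6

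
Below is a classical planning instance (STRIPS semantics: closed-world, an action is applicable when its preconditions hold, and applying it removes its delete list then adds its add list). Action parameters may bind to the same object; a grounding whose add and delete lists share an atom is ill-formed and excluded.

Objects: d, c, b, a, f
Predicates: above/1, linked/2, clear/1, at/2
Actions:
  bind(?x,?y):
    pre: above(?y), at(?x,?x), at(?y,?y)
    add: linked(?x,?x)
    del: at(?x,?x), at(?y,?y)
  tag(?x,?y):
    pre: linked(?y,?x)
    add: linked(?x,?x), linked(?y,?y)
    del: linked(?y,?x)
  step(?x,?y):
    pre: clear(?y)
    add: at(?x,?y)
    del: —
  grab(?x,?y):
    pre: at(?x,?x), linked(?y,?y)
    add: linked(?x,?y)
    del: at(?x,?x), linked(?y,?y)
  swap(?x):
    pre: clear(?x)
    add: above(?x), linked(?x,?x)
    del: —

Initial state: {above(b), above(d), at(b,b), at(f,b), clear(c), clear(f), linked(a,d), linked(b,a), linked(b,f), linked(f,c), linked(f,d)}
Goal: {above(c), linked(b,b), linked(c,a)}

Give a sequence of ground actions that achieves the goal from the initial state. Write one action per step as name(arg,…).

tag(a,b); step(c,c); grab(c,a); swap(c)

1. tag(a,b)  →  {above(b), above(d), at(b,b), at(f,b), clear(c), clear(f), linked(a,a), linked(a,d), linked(b,b), linked(b,f), linked(f,c), linked(f,d)}
2. step(c,c)  →  {above(b), above(d), at(b,b), at(c,c), at(f,b), clear(c), clear(f), linked(a,a), linked(a,d), linked(b,b), linked(b,f), linked(f,c), linked(f,d)}
3. grab(c,a)  →  {above(b), above(d), at(b,b), at(f,b), clear(c), clear(f), linked(a,d), linked(b,b), linked(b,f), linked(c,a), linked(f,c), linked(f,d)}
4. swap(c)  →  {above(b), above(c), above(d), at(b,b), at(f,b), clear(c), clear(f), linked(a,d), linked(b,b), linked(b,f), linked(c,a), linked(c,c), linked(f,c), linked(f,d)}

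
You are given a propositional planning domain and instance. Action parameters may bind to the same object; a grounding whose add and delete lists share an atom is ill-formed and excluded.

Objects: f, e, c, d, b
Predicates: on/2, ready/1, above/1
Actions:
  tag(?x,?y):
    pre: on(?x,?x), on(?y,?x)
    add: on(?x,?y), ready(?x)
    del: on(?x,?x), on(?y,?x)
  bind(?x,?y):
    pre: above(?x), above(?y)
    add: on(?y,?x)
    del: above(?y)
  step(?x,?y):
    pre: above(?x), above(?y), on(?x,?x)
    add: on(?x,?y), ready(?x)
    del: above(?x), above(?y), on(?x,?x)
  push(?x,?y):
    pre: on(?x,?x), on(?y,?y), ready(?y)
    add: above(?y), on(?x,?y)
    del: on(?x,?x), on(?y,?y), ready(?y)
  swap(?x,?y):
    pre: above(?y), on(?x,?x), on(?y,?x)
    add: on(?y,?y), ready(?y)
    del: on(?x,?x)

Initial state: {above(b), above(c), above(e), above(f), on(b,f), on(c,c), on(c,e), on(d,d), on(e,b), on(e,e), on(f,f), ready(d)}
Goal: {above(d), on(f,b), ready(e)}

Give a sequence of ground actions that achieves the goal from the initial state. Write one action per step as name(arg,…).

1. tag(f,b)  →  {above(b), above(c), above(e), above(f), on(c,c), on(c,e), on(d,d), on(e,b), on(e,e), on(f,b), ready(d), ready(f)}
2. tag(e,c)  →  {above(b), above(c), above(e), above(f), on(c,c), on(d,d), on(e,b), on(e,c), on(f,b), ready(d), ready(e), ready(f)}
3. push(c,d)  →  {above(b), above(c), above(d), above(e), above(f), on(c,d), on(e,b), on(e,c), on(f,b), ready(e), ready(f)}

tag(f,b); tag(e,c); push(c,d)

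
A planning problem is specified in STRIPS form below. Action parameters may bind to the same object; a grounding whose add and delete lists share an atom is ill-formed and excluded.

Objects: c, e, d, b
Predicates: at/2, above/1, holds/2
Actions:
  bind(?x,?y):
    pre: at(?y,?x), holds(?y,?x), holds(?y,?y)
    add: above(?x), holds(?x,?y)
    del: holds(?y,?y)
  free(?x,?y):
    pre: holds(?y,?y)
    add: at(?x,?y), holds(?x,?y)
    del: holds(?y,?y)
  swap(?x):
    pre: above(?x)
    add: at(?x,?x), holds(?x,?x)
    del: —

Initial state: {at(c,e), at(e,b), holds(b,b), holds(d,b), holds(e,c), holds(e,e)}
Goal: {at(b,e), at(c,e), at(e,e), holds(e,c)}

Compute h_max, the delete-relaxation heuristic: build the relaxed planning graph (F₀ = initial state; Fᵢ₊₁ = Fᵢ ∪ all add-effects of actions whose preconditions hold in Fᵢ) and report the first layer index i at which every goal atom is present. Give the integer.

3

F0 = init (6 atoms)
F1 = F0 ∪ {at(b,e), at(c,b), at(d,b), at(d,e), holds(b,e), holds(c,b), holds(c,e), holds(d,e), holds(e,b)}  (15 atoms)
F2 = F1 ∪ {above(b), above(e)}  (17 atoms)
F3 = F2 ∪ {at(b,b), at(e,e)}  (19 atoms)
goal ⊆ F3  ⇒  h_max = 3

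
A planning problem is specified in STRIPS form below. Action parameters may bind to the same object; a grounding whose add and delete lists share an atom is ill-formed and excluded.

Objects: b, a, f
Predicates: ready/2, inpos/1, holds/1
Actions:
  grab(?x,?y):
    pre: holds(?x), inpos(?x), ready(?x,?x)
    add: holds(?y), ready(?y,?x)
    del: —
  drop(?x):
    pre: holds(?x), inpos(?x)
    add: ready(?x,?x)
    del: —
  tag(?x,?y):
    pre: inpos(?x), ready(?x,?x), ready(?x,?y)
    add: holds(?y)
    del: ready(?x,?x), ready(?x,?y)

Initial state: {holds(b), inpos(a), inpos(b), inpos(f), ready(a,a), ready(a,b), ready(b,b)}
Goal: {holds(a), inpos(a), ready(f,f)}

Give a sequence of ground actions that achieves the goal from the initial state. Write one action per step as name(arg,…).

1. grab(b,a)  →  {holds(a), holds(b), inpos(a), inpos(b), inpos(f), ready(a,a), ready(a,b), ready(b,b)}
2. grab(b,f)  →  {holds(a), holds(b), holds(f), inpos(a), inpos(b), inpos(f), ready(a,a), ready(a,b), ready(b,b), ready(f,b)}
3. drop(f)  →  {holds(a), holds(b), holds(f), inpos(a), inpos(b), inpos(f), ready(a,a), ready(a,b), ready(b,b), ready(f,b), ready(f,f)}

grab(b,a); grab(b,f); drop(f)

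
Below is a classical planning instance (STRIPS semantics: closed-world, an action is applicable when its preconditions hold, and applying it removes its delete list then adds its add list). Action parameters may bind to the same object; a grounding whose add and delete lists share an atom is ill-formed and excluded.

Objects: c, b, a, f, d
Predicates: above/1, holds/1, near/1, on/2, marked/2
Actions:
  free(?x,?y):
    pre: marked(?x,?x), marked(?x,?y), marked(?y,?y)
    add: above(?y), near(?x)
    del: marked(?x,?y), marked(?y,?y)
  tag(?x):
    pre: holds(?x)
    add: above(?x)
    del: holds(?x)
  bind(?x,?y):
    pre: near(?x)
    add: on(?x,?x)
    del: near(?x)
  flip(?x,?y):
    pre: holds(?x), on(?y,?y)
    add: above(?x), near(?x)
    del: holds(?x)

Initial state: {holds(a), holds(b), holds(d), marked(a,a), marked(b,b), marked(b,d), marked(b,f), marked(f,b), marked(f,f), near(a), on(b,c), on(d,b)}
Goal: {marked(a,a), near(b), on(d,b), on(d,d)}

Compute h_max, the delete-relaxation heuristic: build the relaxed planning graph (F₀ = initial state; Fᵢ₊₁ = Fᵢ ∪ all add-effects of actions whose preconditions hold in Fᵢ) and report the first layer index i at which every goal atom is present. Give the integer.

3

F0 = init (12 atoms)
F1 = F0 ∪ {above(a), above(b), above(d), above(f), near(b), near(f), on(a,a)}  (19 atoms)
F2 = F1 ∪ {near(d), on(b,b), on(f,f)}  (22 atoms)
F3 = F2 ∪ {on(d,d)}  (23 atoms)
goal ⊆ F3  ⇒  h_max = 3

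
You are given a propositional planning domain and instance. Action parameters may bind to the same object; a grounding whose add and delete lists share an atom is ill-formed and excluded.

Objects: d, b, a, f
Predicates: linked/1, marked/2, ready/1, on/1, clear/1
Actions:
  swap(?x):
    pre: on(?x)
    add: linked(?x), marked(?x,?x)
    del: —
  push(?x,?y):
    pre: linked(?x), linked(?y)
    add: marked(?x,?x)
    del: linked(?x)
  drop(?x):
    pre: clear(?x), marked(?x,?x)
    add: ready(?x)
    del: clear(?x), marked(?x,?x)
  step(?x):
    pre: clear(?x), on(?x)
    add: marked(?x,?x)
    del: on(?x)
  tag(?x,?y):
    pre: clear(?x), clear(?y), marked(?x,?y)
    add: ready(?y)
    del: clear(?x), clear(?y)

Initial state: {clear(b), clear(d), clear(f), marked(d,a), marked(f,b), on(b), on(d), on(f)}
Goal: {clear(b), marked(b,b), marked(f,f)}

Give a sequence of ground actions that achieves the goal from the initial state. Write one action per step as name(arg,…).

swap(b); swap(f)

1. swap(b)  →  {clear(b), clear(d), clear(f), linked(b), marked(b,b), marked(d,a), marked(f,b), on(b), on(d), on(f)}
2. swap(f)  →  {clear(b), clear(d), clear(f), linked(b), linked(f), marked(b,b), marked(d,a), marked(f,b), marked(f,f), on(b), on(d), on(f)}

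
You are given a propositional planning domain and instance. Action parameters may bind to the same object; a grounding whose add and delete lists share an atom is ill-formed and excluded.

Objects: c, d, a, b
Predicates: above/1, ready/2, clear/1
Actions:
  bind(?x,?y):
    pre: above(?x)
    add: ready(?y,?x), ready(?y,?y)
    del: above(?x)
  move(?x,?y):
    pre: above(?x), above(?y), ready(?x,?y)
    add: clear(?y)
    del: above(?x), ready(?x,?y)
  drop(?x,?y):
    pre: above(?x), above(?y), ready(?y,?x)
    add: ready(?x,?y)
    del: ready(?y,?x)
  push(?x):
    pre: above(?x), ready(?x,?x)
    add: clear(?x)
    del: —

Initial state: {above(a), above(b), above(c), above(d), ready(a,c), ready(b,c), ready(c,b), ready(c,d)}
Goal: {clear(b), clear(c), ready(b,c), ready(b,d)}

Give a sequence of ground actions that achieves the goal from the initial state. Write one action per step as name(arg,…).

bind(d,b); move(a,c); move(c,b)

1. bind(d,b)  →  {above(a), above(b), above(c), ready(a,c), ready(b,b), ready(b,c), ready(b,d), ready(c,b), ready(c,d)}
2. move(a,c)  →  {above(b), above(c), clear(c), ready(b,b), ready(b,c), ready(b,d), ready(c,b), ready(c,d)}
3. move(c,b)  →  {above(b), clear(b), clear(c), ready(b,b), ready(b,c), ready(b,d), ready(c,d)}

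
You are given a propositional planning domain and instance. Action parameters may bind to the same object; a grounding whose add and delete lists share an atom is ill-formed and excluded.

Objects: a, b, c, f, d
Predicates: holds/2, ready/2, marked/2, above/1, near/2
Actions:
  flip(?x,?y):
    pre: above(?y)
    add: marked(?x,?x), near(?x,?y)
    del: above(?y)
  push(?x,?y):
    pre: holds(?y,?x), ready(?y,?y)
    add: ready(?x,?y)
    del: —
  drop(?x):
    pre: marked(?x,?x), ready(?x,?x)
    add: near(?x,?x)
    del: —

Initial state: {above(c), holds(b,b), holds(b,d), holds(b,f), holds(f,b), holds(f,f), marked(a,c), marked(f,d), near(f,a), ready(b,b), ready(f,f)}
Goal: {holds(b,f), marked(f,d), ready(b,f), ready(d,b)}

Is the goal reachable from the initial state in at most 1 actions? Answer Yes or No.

No

1. push(b,f)  →  {above(c), holds(b,b), holds(b,d), holds(b,f), holds(f,b), holds(f,f), marked(a,c), marked(f,d), near(f,a), ready(b,b), ready(b,f), ready(f,f)}
2. push(d,b)  →  {above(c), holds(b,b), holds(b,d), holds(b,f), holds(f,b), holds(f,f), marked(a,c), marked(f,d), near(f,a), ready(b,b), ready(b,f), ready(d,b), ready(f,f)}
optimal plan length = 2; 2 > 1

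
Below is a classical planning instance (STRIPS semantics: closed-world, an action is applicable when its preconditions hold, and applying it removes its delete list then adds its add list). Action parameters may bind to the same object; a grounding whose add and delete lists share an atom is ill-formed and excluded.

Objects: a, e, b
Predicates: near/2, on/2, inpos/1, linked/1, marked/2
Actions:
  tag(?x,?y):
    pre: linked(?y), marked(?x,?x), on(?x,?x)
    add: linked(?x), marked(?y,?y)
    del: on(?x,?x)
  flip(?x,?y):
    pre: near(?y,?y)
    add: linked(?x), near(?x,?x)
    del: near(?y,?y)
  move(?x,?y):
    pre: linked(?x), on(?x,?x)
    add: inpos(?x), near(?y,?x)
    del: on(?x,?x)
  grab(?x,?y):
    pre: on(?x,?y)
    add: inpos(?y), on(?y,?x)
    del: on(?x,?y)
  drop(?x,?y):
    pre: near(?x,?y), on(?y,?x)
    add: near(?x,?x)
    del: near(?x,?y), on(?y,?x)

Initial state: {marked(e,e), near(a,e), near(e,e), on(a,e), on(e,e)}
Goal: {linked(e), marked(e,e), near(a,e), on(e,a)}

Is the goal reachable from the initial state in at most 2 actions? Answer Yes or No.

No

1. flip(a,e)  →  {linked(a), marked(e,e), near(a,a), near(a,e), on(a,e), on(e,e)}
2. tag(e,a)  →  {linked(a), linked(e), marked(a,a), marked(e,e), near(a,a), near(a,e), on(a,e)}
3. grab(a,e)  →  {inpos(e), linked(a), linked(e), marked(a,a), marked(e,e), near(a,a), near(a,e), on(e,a)}
optimal plan length = 3; 3 > 2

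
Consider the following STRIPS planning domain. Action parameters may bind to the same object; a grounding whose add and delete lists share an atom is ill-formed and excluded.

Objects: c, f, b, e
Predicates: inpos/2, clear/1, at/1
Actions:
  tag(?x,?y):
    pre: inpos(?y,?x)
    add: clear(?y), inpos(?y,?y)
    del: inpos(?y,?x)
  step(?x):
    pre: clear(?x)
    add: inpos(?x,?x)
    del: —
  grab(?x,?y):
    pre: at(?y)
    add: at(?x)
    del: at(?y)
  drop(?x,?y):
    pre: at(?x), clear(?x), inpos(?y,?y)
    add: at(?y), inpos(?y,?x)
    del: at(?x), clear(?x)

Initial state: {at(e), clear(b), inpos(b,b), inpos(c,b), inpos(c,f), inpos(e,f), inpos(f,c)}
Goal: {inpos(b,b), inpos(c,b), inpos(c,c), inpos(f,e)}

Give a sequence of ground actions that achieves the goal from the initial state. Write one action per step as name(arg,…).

tag(c,f); tag(f,c); tag(f,e); drop(e,f)

1. tag(c,f)  →  {at(e), clear(b), clear(f), inpos(b,b), inpos(c,b), inpos(c,f), inpos(e,f), inpos(f,f)}
2. tag(f,c)  →  {at(e), clear(b), clear(c), clear(f), inpos(b,b), inpos(c,b), inpos(c,c), inpos(e,f), inpos(f,f)}
3. tag(f,e)  →  {at(e), clear(b), clear(c), clear(e), clear(f), inpos(b,b), inpos(c,b), inpos(c,c), inpos(e,e), inpos(f,f)}
4. drop(e,f)  →  {at(f), clear(b), clear(c), clear(f), inpos(b,b), inpos(c,b), inpos(c,c), inpos(e,e), inpos(f,e), inpos(f,f)}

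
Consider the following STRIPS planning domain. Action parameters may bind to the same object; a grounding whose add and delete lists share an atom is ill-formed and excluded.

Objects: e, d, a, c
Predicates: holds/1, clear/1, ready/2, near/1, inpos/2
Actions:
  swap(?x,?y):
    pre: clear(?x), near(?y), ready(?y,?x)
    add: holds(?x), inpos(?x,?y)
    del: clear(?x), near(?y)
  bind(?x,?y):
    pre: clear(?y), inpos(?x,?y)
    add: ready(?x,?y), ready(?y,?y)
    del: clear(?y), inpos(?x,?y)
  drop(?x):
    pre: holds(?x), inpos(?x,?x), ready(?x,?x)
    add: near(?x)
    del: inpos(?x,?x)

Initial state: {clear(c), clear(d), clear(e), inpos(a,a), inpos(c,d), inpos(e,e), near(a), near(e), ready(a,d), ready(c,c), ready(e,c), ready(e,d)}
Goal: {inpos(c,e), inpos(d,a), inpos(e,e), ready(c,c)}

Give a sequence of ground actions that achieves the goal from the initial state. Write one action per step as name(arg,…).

swap(d,a); swap(c,e)

1. swap(d,a)  →  {clear(c), clear(e), holds(d), inpos(a,a), inpos(c,d), inpos(d,a), inpos(e,e), near(e), ready(a,d), ready(c,c), ready(e,c), ready(e,d)}
2. swap(c,e)  →  {clear(e), holds(c), holds(d), inpos(a,a), inpos(c,d), inpos(c,e), inpos(d,a), inpos(e,e), ready(a,d), ready(c,c), ready(e,c), ready(e,d)}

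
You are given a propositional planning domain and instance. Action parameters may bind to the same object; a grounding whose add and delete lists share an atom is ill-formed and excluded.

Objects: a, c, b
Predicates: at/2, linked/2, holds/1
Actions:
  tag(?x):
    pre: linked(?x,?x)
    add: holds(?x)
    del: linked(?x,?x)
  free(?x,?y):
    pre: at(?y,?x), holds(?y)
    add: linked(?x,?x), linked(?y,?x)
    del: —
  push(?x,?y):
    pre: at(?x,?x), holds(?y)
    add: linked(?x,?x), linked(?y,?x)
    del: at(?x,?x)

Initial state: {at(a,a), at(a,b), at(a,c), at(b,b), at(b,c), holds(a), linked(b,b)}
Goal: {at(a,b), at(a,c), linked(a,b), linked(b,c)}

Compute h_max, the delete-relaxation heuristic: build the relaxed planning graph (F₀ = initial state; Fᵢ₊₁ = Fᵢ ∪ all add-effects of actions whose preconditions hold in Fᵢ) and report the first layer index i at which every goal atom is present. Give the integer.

F0 = init (7 atoms)
F1 = F0 ∪ {holds(b), linked(a,a), linked(a,b), linked(a,c), linked(c,c)}  (12 atoms)
F2 = F1 ∪ {holds(c), linked(b,a), linked(b,c)}  (15 atoms)
goal ⊆ F2  ⇒  h_max = 2

2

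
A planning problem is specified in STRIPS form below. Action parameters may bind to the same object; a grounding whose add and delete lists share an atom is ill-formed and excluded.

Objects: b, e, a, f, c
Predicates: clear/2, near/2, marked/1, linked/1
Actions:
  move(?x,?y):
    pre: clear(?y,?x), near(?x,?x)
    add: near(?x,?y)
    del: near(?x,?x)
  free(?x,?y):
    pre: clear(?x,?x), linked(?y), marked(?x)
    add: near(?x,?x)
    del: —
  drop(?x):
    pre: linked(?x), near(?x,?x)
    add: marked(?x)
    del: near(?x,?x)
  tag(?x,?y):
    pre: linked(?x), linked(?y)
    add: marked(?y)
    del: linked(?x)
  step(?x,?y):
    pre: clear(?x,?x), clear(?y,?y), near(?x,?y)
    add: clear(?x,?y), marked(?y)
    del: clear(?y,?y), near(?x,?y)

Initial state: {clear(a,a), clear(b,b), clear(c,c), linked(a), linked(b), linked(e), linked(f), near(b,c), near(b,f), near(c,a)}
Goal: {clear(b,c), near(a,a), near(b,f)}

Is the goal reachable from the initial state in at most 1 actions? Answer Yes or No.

1. tag(b,a)  →  {clear(a,a), clear(b,b), clear(c,c), linked(a), linked(e), linked(f), marked(a), near(b,c), near(b,f), near(c,a)}
2. free(a,e)  →  {clear(a,a), clear(b,b), clear(c,c), linked(a), linked(e), linked(f), marked(a), near(a,a), near(b,c), near(b,f), near(c,a)}
3. step(b,c)  →  {clear(a,a), clear(b,b), clear(b,c), linked(a), linked(e), linked(f), marked(a), marked(c), near(a,a), near(b,f), near(c,a)}
optimal plan length = 3; 3 > 1

No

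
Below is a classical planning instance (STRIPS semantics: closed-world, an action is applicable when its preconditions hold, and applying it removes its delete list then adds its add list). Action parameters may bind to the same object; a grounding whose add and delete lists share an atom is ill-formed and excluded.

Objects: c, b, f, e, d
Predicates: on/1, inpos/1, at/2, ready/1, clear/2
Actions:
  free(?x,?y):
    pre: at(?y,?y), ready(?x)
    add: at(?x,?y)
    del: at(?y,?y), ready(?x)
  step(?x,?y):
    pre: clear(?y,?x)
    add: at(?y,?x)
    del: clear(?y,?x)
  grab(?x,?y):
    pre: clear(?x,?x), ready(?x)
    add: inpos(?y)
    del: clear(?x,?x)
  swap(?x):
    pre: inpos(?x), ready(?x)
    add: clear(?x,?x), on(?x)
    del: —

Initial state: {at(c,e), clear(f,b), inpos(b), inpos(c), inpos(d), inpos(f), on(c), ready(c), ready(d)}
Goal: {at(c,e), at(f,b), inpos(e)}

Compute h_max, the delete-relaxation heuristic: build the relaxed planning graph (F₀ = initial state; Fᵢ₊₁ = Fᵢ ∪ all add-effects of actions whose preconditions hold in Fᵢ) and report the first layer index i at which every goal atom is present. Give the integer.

2

F0 = init (9 atoms)
F1 = F0 ∪ {at(f,b), clear(c,c), clear(d,d), on(d)}  (13 atoms)
F2 = F1 ∪ {at(c,c), at(d,d), inpos(e)}  (16 atoms)
goal ⊆ F2  ⇒  h_max = 2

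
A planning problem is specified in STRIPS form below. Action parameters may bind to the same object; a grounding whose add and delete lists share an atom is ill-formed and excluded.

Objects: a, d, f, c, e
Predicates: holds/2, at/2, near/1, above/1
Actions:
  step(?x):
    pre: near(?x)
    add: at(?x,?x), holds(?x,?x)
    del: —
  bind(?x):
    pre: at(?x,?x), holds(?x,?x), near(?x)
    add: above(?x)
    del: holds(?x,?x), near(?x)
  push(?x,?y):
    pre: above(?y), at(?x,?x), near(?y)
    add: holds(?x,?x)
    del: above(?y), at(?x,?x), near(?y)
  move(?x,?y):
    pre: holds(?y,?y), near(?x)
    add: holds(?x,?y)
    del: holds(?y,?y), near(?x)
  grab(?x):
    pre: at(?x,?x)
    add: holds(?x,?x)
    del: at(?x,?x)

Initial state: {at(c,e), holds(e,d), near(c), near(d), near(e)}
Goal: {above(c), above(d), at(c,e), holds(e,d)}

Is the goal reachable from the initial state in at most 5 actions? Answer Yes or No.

1. step(d)  →  {at(c,e), at(d,d), holds(d,d), holds(e,d), near(c), near(d), near(e)}
2. step(c)  →  {at(c,c), at(c,e), at(d,d), holds(c,c), holds(d,d), holds(e,d), near(c), near(d), near(e)}
3. bind(d)  →  {above(d), at(c,c), at(c,e), at(d,d), holds(c,c), holds(e,d), near(c), near(e)}
4. bind(c)  →  {above(c), above(d), at(c,c), at(c,e), at(d,d), holds(e,d), near(e)}
optimal plan length = 4; 4 ≤ 5

Yes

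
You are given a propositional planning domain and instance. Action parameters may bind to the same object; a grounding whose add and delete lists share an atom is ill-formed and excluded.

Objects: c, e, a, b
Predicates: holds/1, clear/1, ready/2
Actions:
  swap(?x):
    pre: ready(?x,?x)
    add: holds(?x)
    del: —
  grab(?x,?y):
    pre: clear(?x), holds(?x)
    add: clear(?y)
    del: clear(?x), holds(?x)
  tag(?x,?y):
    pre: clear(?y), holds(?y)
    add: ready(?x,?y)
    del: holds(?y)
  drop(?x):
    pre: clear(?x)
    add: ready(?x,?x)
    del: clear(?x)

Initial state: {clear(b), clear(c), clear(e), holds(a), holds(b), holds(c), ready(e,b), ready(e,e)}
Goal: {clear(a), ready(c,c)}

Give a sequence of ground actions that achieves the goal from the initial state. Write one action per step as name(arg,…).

1. grab(b,a)  →  {clear(a), clear(c), clear(e), holds(a), holds(c), ready(e,b), ready(e,e)}
2. tag(c,c)  →  {clear(a), clear(c), clear(e), holds(a), ready(c,c), ready(e,b), ready(e,e)}

grab(b,a); tag(c,c)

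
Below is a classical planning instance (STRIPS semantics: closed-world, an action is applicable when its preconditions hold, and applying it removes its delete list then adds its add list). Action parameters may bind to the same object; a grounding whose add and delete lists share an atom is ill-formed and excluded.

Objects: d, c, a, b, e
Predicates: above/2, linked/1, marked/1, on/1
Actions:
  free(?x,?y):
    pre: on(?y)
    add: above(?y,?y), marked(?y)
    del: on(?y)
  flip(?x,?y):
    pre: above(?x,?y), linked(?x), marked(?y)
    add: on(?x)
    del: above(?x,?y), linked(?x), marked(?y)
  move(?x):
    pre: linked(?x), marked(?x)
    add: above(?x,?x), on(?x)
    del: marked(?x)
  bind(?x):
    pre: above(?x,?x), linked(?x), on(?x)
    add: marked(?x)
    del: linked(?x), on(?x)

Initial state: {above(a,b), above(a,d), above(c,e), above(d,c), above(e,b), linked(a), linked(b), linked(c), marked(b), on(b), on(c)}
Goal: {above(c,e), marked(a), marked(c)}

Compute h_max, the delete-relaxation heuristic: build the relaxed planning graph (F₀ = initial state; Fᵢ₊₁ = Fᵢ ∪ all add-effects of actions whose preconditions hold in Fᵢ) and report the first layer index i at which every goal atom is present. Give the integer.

F0 = init (11 atoms)
F1 = F0 ∪ {above(b,b), above(c,c), marked(c), on(a)}  (15 atoms)
F2 = F1 ∪ {above(a,a), marked(a)}  (17 atoms)
goal ⊆ F2  ⇒  h_max = 2

2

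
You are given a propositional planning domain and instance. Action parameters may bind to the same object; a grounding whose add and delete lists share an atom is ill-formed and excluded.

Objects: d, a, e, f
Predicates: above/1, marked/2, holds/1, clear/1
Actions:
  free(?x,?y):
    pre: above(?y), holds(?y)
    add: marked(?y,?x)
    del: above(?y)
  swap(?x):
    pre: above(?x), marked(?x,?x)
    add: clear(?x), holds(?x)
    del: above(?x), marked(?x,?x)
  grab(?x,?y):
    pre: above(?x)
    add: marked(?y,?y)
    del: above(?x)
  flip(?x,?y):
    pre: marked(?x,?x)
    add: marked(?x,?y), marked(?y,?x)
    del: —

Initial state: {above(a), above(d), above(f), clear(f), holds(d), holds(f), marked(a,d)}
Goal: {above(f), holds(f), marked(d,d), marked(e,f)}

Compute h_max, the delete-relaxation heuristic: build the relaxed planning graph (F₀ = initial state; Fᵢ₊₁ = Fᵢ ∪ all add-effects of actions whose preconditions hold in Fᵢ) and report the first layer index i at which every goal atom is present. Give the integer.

2

F0 = init (7 atoms)
F1 = F0 ∪ {marked(a,a), marked(d,a), marked(d,d), marked(d,e), marked(d,f), marked(e,e), marked(f,a), marked(f,d), marked(f,e), marked(f,f)}  (17 atoms)
F2 = F1 ∪ {clear(a), clear(d), holds(a), marked(a,e), marked(a,f), marked(e,a), marked(e,d), marked(e,f)}  (25 atoms)
goal ⊆ F2  ⇒  h_max = 2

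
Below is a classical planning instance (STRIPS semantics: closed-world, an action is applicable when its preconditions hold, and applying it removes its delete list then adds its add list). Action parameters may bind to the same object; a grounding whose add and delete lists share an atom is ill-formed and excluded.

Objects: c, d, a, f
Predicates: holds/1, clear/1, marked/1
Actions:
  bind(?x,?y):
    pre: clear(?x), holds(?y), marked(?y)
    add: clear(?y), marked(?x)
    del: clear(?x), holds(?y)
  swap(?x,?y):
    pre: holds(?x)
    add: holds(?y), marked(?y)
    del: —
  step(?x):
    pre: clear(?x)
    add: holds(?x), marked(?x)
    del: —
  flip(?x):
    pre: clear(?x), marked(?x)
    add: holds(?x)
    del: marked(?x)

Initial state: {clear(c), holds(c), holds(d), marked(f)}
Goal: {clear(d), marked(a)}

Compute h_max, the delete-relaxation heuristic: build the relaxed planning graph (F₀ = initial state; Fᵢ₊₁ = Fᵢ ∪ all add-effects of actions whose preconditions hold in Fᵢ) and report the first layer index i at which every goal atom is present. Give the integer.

F0 = init (4 atoms)
F1 = F0 ∪ {holds(a), holds(f), marked(a), marked(c), marked(d)}  (9 atoms)
F2 = F1 ∪ {clear(a), clear(d), clear(f)}  (12 atoms)
goal ⊆ F2  ⇒  h_max = 2

2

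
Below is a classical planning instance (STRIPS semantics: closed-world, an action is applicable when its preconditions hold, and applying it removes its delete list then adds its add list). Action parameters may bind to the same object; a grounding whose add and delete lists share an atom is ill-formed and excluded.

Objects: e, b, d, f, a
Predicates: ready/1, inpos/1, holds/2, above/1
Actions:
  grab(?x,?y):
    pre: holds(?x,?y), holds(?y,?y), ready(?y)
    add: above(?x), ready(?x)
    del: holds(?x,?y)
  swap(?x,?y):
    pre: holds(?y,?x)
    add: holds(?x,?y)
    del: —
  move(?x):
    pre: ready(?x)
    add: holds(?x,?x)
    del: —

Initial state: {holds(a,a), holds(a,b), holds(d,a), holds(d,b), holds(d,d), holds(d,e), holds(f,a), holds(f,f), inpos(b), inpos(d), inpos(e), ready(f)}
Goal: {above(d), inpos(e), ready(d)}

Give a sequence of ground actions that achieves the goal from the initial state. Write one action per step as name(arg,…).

swap(a,f); grab(a,f); grab(d,a)

1. swap(a,f)  →  {holds(a,a), holds(a,b), holds(a,f), holds(d,a), holds(d,b), holds(d,d), holds(d,e), holds(f,a), holds(f,f), inpos(b), inpos(d), inpos(e), ready(f)}
2. grab(a,f)  →  {above(a), holds(a,a), holds(a,b), holds(d,a), holds(d,b), holds(d,d), holds(d,e), holds(f,a), holds(f,f), inpos(b), inpos(d), inpos(e), ready(a), ready(f)}
3. grab(d,a)  →  {above(a), above(d), holds(a,a), holds(a,b), holds(d,b), holds(d,d), holds(d,e), holds(f,a), holds(f,f), inpos(b), inpos(d), inpos(e), ready(a), ready(d), ready(f)}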